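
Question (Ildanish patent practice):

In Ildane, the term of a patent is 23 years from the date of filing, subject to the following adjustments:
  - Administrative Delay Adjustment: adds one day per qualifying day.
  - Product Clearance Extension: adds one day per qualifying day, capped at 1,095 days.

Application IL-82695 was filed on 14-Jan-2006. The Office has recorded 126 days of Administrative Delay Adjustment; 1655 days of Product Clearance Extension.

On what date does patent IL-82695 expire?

Base term: filing date + 23 years → 14 January 2029.
Administrative Delay Adjustment: +126 days → 20 May 2029.
Product Clearance Extension: 1655 days claimed exceeds the 1095-day cap, so +1095 days → 19 May 2032.

2032-05-19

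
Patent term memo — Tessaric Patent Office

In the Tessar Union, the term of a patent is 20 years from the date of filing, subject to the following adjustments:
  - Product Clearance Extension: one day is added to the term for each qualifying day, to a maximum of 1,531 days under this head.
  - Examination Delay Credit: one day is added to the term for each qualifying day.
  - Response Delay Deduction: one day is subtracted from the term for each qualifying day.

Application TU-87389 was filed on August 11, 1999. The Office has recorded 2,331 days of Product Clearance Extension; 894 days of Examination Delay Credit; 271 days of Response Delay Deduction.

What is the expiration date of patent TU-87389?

Base term: filing date + 20 years → 11 August 2019.
Product Clearance Extension: 2331 days claimed exceeds the 1531-day cap, so +1531 days → 20 October 2023.
Examination Delay Credit: +894 days → 1 April 2026.
Response Delay Deduction: −271 days → 4 July 2025.

2025-07-04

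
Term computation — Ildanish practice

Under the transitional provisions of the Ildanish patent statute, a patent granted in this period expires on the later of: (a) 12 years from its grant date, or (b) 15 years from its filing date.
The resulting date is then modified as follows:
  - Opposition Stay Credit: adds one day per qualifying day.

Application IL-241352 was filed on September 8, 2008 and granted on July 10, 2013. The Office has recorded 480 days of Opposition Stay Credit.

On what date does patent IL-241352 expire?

2026-11-02

(a) grant + 12 years → 10 July 2025.
(b) filing + 15 years → 8 September 2023.
Later of the two: 10 July 2025.
Opposition Stay Credit: +480 days → 2 November 2026.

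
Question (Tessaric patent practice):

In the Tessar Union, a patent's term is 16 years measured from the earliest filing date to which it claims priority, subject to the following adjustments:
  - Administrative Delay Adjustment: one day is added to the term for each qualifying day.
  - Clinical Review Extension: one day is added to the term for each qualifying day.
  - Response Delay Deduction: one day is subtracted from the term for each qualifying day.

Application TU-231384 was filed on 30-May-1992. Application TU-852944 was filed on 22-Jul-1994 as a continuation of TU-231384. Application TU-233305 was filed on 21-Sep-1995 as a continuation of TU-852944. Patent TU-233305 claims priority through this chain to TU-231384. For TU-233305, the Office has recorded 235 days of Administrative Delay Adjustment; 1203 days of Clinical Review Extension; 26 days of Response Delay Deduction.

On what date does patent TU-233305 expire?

April 11, 2012

Earliest priority filing: 30 May 1992.
Base term: 30 May 1992 + 16 years → 30 May 2008.
Administrative Delay Adjustment: +235 days → 20 January 2009.
Clinical Review Extension: +1203 days → 7 May 2012.
Response Delay Deduction: −26 days → 11 April 2012.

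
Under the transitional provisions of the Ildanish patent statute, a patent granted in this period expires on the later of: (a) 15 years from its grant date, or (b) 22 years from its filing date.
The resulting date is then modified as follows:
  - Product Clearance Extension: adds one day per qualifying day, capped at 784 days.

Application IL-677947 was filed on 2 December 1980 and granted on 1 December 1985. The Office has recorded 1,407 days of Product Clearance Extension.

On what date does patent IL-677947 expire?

January 24, 2005

(a) grant + 15 years → 1 December 2000.
(b) filing + 22 years → 2 December 2002.
Later of the two: 2 December 2002.
Product Clearance Extension: 1407 days claimed exceeds the 784-day cap, so +784 days → 24 January 2005.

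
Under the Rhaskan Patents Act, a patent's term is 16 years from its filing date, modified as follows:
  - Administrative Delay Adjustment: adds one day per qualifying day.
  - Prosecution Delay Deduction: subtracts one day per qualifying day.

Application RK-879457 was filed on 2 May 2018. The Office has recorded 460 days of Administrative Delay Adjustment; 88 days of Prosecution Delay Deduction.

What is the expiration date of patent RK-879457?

May 9, 2035

Base term: filing date + 16 years → 2 May 2034.
Administrative Delay Adjustment: +460 days → 5 August 2035.
Prosecution Delay Deduction: −88 days → 9 May 2035.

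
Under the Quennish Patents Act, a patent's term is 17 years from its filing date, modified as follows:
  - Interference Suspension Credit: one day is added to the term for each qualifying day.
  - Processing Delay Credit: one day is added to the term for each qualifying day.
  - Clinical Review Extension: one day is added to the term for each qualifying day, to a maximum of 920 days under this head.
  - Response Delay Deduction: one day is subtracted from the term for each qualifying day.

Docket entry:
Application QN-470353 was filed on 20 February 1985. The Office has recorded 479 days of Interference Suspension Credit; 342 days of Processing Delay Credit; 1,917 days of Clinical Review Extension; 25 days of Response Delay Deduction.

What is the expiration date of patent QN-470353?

November 2, 2006

Base term: filing date + 17 years → 20 February 2002.
Interference Suspension Credit: +479 days → 14 June 2003.
Processing Delay Credit: +342 days → 21 May 2004.
Clinical Review Extension: 1917 days claimed exceeds the 920-day cap, so +920 days → 27 November 2006.
Response Delay Deduction: −25 days → 2 November 2006.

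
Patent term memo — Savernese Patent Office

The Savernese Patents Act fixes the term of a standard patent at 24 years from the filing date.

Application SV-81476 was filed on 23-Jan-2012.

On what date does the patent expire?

2036-01-23

Filing date + 24 years → 23 January 2036.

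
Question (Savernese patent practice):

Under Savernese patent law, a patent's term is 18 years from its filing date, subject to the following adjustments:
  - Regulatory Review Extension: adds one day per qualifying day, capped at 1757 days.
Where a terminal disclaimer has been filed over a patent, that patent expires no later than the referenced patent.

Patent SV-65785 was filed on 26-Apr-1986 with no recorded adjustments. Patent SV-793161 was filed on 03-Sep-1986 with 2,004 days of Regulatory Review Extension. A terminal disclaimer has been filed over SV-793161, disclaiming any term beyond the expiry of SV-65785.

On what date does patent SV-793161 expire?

April 26, 2004

Natural term of SV-793161:
  Base: filing + 18 years → 3 September 2004.
  Regulatory Review Extension: 2004 days claimed exceeds the 1757-day cap, so +1757 days → 26 June 2009.
Expiry of referenced patent SV-65785:
  Base: filing + 18 years → 26 April 2004.
Terminal disclaimer: SV-793161 expires on the earlier of 26 June 2009 and 26 April 2004.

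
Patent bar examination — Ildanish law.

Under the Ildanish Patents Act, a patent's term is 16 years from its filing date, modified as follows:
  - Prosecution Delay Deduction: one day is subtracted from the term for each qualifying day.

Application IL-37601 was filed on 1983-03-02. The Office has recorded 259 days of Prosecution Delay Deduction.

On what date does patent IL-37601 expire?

Base term: filing date + 16 years → 2 March 1999.
Prosecution Delay Deduction: −259 days → 16 June 1998.

June 16, 1998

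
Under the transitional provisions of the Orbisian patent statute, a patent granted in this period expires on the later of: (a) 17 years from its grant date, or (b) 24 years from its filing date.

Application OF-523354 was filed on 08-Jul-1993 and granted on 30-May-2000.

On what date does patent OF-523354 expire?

July 8, 2017

(a) grant + 17 years → 30 May 2017.
(b) filing + 24 years → 8 July 2017.
Later of the two: 8 July 2017.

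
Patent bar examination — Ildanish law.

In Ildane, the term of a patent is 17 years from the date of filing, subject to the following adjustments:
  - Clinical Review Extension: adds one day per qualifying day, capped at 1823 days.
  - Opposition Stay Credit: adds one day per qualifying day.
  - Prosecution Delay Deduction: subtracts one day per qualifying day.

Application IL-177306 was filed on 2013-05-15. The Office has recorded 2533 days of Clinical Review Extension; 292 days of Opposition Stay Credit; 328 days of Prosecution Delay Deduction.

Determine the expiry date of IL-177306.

Base term: filing date + 17 years → 15 May 2030.
Clinical Review Extension: 2533 days claimed exceeds the 1823-day cap, so +1823 days → 12 May 2035.
Opposition Stay Credit: +292 days → 28 February 2036.
Prosecution Delay Deduction: −328 days → 6 April 2035.

2035-04-06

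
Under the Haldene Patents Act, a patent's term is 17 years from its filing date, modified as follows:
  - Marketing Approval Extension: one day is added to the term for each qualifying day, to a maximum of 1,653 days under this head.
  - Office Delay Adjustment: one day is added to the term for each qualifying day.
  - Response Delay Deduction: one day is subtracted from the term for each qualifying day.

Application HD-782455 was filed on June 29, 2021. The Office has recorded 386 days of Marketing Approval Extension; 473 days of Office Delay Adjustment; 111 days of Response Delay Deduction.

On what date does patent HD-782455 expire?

2040-07-16

Base term: filing date + 17 years → 29 June 2038.
Marketing Approval Extension: 386 days (within the 1653-day cap) → +386 days → 20 July 2039.
Office Delay Adjustment: +473 days → 4 November 2040.
Response Delay Deduction: −111 days → 16 July 2040.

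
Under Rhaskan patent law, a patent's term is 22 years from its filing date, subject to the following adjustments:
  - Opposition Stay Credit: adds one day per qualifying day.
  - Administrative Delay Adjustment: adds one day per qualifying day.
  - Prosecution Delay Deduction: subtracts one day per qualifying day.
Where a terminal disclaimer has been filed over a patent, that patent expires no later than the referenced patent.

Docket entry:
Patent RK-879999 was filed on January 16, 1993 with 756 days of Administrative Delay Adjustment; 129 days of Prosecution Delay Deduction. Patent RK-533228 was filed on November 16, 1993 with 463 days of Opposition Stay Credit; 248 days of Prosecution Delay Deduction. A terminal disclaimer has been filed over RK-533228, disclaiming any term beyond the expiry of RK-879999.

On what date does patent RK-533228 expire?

Natural term of RK-533228:
  Base: filing + 22 years → 16 November 2015.
  Opposition Stay Credit: +463 days → 21 February 2017.
  Prosecution Delay Deduction: −248 days → 18 June 2016.
Expiry of referenced patent RK-879999:
  Base: filing + 22 years → 16 January 2015.
  Administrative Delay Adjustment: +756 days → 10 February 2017.
  Prosecution Delay Deduction: −129 days → 4 October 2016.
Terminal disclaimer: RK-533228 expires on the earlier of 18 June 2016 and 4 October 2016.

June 18, 2016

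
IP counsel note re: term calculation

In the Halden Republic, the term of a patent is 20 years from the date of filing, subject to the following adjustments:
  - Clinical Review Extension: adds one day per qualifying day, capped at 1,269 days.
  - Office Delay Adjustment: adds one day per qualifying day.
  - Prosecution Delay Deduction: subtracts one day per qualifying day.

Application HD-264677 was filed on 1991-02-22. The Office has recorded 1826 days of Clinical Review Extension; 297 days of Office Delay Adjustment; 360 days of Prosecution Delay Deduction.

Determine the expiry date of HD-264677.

Base term: filing date + 20 years → 22 February 2011.
Clinical Review Extension: 1826 days claimed exceeds the 1269-day cap, so +1269 days → 14 August 2014.
Office Delay Adjustment: +297 days → 7 June 2015.
Prosecution Delay Deduction: −360 days → 12 June 2014.

June 12, 2014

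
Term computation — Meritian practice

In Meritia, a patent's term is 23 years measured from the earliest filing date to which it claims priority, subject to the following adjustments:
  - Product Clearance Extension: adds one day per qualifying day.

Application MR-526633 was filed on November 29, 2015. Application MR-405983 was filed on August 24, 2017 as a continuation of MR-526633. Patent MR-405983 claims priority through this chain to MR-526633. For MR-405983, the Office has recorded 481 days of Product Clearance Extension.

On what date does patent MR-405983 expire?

March 24, 2040

Earliest priority filing: 29 November 2015.
Base term: 29 November 2015 + 23 years → 29 November 2038.
Product Clearance Extension: +481 days → 24 March 2040.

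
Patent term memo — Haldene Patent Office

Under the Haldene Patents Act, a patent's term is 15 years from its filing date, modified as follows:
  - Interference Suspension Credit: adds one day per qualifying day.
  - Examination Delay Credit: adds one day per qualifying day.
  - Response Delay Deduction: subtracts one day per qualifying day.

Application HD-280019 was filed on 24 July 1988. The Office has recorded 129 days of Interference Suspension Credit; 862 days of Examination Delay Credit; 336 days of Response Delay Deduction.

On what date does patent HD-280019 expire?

Base term: filing date + 15 years → 24 July 2003.
Interference Suspension Credit: +129 days → 30 November 2003.
Examination Delay Credit: +862 days → 10 April 2006.
Response Delay Deduction: −336 days → 9 May 2005.

May 9, 2005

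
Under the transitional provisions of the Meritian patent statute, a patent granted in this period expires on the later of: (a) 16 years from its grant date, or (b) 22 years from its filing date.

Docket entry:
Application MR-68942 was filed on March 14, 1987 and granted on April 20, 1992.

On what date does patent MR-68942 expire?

March 14, 2009

(a) grant + 16 years → 20 April 2008.
(b) filing + 22 years → 14 March 2009.
Later of the two: 14 March 2009.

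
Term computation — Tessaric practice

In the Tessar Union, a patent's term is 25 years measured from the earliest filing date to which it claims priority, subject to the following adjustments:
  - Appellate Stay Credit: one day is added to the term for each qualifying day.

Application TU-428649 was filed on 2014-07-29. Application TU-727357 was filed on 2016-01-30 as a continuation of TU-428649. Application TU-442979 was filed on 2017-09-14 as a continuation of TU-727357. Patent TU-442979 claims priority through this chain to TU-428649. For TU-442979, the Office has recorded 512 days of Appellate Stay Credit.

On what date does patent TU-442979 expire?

Earliest priority filing: 29 July 2014.
Base term: 29 July 2014 + 25 years → 29 July 2039.
Appellate Stay Credit: +512 days → 22 December 2040.

December 22, 2040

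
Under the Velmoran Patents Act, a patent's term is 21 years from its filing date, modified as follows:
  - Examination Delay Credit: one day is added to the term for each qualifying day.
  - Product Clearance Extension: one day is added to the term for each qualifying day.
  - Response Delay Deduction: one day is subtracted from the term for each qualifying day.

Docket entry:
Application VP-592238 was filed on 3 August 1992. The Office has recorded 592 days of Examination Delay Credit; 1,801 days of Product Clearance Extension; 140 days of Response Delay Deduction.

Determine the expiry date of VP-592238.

October 4, 2019

Base term: filing date + 21 years → 3 August 2013.
Examination Delay Credit: +592 days → 18 March 2015.
Product Clearance Extension: +1801 days → 21 February 2020.
Response Delay Deduction: −140 days → 4 October 2019.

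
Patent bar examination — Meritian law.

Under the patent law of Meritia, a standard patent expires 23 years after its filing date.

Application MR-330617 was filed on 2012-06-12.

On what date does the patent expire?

Filing date + 23 years → 12 June 2035.

2035-06-12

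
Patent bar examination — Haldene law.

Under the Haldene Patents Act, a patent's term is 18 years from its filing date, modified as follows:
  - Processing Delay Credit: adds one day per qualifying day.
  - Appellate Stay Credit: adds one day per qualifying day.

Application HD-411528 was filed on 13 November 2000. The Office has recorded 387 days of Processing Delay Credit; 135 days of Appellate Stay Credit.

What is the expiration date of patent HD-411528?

Base term: filing date + 18 years → 13 November 2018.
Processing Delay Credit: +387 days → 5 December 2019.
Appellate Stay Credit: +135 days → 18 April 2020.

2020-04-18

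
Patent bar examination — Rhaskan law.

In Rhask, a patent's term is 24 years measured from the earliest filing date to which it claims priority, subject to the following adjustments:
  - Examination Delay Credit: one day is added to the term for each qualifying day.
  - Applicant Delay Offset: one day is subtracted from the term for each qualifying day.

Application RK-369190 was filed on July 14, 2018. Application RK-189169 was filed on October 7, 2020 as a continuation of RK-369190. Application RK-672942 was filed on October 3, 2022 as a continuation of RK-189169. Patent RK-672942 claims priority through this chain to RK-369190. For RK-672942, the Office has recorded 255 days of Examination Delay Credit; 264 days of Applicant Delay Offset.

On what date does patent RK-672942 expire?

July 5, 2042

Earliest priority filing: 14 July 2018.
Base term: 14 July 2018 + 24 years → 14 July 2042.
Examination Delay Credit: +255 days → 26 March 2043.
Applicant Delay Offset: −264 days → 5 July 2042.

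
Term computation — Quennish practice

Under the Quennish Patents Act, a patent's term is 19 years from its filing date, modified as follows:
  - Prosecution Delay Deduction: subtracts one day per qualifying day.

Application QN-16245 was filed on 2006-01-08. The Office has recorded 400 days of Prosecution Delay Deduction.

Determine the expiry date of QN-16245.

Base term: filing date + 19 years → 8 January 2025.
Prosecution Delay Deduction: −400 days → 5 December 2023.

2023-12-05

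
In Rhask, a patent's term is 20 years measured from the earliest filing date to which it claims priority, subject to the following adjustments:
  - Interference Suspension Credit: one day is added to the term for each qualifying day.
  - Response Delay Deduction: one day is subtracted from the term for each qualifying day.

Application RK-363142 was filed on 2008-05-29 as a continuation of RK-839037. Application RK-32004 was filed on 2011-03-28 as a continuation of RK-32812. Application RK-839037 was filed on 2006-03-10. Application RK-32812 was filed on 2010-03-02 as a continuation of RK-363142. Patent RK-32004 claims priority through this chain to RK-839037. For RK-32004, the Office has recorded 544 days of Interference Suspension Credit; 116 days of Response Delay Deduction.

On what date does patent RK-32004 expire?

Earliest priority filing: 10 March 2006.
Base term: 10 March 2006 + 20 years → 10 March 2026.
Interference Suspension Credit: +544 days → 5 September 2027.
Response Delay Deduction: −116 days → 12 May 2027.

2027-05-12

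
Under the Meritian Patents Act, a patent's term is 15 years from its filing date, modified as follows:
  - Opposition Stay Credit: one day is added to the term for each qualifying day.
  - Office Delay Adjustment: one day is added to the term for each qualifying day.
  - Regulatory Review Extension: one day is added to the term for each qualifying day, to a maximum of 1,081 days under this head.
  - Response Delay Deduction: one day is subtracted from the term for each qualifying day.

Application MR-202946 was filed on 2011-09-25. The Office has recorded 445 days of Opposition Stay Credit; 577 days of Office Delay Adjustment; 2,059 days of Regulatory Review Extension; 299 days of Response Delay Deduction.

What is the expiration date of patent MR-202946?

2031-09-03

Base term: filing date + 15 years → 25 September 2026.
Opposition Stay Credit: +445 days → 14 December 2027.
Office Delay Adjustment: +577 days → 13 July 2029.
Regulatory Review Extension: 2059 days claimed exceeds the 1081-day cap, so +1081 days → 28 June 2032.
Response Delay Deduction: −299 days → 3 September 2031.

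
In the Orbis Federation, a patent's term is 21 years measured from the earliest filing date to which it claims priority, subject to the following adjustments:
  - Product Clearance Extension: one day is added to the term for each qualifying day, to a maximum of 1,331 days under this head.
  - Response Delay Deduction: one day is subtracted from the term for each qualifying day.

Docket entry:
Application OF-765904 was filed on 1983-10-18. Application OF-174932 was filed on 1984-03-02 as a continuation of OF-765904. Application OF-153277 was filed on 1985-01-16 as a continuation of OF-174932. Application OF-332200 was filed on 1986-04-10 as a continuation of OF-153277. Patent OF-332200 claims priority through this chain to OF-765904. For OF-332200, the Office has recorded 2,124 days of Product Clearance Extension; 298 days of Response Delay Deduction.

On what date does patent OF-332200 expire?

August 17, 2007

Earliest priority filing: 18 October 1983.
Base term: 18 October 1983 + 21 years → 18 October 2004.
Product Clearance Extension: 2124 days claimed exceeds the 1331-day cap, so +1331 days → 10 June 2008.
Response Delay Deduction: −298 days → 17 August 2007.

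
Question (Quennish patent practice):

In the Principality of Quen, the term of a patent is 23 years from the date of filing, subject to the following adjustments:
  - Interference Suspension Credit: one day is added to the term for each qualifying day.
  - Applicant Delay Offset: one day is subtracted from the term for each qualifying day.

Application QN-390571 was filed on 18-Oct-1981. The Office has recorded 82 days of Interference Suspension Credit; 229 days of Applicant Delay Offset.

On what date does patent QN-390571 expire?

May 24, 2004

Base term: filing date + 23 years → 18 October 2004.
Interference Suspension Credit: +82 days → 8 January 2005.
Applicant Delay Offset: −229 days → 24 May 2004.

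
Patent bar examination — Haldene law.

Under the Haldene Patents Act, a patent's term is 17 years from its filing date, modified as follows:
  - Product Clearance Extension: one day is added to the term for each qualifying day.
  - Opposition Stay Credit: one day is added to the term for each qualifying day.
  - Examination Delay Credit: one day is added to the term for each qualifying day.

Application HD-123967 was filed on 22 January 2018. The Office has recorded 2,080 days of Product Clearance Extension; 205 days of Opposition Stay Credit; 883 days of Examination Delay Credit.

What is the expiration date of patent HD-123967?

September 25, 2043

Base term: filing date + 17 years → 22 January 2035.
Product Clearance Extension: +2080 days → 2 October 2040.
Opposition Stay Credit: +205 days → 25 April 2041.
Examination Delay Credit: +883 days → 25 September 2043.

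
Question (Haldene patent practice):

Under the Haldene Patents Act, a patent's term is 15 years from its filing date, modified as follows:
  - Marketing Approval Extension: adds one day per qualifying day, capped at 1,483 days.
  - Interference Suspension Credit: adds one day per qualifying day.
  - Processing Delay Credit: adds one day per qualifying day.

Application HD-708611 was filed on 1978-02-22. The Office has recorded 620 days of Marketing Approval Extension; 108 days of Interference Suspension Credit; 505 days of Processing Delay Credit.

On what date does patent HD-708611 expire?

July 9, 1996

Base term: filing date + 15 years → 22 February 1993.
Marketing Approval Extension: 620 days (within the 1483-day cap) → +620 days → 4 November 1994.
Interference Suspension Credit: +108 days → 20 February 1995.
Processing Delay Credit: +505 days → 9 July 1996.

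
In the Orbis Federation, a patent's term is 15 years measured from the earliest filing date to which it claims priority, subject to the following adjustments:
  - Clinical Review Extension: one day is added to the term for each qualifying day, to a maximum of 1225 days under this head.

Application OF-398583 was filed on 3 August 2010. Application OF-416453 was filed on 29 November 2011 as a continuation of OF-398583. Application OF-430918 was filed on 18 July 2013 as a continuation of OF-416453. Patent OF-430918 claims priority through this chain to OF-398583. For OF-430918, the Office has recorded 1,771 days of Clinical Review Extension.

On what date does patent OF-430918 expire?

Earliest priority filing: 3 August 2010.
Base term: 3 August 2010 + 15 years → 3 August 2025.
Clinical Review Extension: 1771 days claimed exceeds the 1225-day cap, so +1225 days → 10 December 2028.

December 10, 2028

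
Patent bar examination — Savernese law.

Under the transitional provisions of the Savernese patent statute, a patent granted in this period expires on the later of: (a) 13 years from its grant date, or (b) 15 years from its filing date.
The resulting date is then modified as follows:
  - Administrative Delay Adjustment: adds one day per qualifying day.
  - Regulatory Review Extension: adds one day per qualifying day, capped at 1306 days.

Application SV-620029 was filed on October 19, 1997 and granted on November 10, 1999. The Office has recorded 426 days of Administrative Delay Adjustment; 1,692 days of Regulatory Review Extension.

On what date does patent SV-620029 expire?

(a) grant + 13 years → 10 November 2012.
(b) filing + 15 years → 19 October 2012.
Later of the two: 10 November 2012.
Administrative Delay Adjustment: +426 days → 10 January 2014.
Regulatory Review Extension: 1692 days claimed exceeds the 1306-day cap, so +1306 days → 8 August 2017.

2017-08-08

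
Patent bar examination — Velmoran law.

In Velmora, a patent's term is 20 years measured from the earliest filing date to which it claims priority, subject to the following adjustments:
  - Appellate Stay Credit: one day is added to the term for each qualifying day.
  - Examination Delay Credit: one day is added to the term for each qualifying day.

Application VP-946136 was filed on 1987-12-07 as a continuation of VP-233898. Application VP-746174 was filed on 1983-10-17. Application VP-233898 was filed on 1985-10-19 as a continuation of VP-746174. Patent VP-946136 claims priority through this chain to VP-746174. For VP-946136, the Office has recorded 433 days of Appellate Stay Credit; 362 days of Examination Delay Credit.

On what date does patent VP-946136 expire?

December 20, 2005

Earliest priority filing: 17 October 1983.
Base term: 17 October 1983 + 20 years → 17 October 2003.
Appellate Stay Credit: +433 days → 23 December 2004.
Examination Delay Credit: +362 days → 20 December 2005.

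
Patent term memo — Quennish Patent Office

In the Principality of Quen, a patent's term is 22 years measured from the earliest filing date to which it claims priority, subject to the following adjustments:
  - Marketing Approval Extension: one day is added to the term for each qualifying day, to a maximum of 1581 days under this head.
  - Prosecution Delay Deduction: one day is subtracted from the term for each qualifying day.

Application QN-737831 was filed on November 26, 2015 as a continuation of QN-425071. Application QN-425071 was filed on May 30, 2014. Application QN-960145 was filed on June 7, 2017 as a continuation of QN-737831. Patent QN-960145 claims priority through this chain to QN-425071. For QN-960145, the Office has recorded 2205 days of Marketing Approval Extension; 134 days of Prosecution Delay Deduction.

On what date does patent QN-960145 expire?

May 16, 2040

Earliest priority filing: 30 May 2014.
Base term: 30 May 2014 + 22 years → 30 May 2036.
Marketing Approval Extension: 2205 days claimed exceeds the 1581-day cap, so +1581 days → 27 September 2040.
Prosecution Delay Deduction: −134 days → 16 May 2040.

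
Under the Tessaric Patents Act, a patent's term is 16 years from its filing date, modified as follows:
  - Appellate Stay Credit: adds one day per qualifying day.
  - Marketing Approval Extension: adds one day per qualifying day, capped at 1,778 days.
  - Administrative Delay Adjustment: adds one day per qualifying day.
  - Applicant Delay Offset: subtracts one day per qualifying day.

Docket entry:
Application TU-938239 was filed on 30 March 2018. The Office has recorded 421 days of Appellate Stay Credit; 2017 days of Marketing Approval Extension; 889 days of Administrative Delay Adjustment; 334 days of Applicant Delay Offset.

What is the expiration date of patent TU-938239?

Base term: filing date + 16 years → 30 March 2034.
Appellate Stay Credit: +421 days → 25 May 2035.
Marketing Approval Extension: 2017 days claimed exceeds the 1778-day cap, so +1778 days → 6 April 2040.
Administrative Delay Adjustment: +889 days → 12 September 2042.
Applicant Delay Offset: −334 days → 13 October 2041.

October 13, 2041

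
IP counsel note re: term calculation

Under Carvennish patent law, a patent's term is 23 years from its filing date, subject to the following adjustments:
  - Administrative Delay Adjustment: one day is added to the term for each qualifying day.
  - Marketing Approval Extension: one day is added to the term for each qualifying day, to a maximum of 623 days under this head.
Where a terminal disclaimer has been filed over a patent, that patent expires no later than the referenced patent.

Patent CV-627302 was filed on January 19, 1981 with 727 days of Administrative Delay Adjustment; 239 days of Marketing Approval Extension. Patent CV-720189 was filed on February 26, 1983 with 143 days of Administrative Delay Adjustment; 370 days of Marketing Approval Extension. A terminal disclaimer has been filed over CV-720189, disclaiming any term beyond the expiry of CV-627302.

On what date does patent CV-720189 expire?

Natural term of CV-720189:
  Base: filing + 23 years → 26 February 2006.
  Administrative Delay Adjustment: +143 days → 19 July 2006.
  Marketing Approval Extension: 370 days (within the 623-day cap) → +370 days → 24 July 2007.
Expiry of referenced patent CV-627302:
  Base: filing + 23 years → 19 January 2004.
  Administrative Delay Adjustment: +727 days → 15 January 2006.
  Marketing Approval Extension: 239 days (within the 623-day cap) → +239 days → 11 September 2006.
Terminal disclaimer: CV-720189 expires on the earlier of 24 July 2007 and 11 September 2006.

September 11, 2006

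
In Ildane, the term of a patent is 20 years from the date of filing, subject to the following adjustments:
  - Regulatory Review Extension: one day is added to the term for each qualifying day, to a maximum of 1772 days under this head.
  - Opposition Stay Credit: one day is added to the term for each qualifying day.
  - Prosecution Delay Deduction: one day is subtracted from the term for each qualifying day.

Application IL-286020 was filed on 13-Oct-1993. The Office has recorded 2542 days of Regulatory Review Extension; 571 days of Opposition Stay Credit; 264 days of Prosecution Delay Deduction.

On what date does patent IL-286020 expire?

June 23, 2019

Base term: filing date + 20 years → 13 October 2013.
Regulatory Review Extension: 2542 days claimed exceeds the 1772-day cap, so +1772 days → 20 August 2018.
Opposition Stay Credit: +571 days → 13 March 2020.
Prosecution Delay Deduction: −264 days → 23 June 2019.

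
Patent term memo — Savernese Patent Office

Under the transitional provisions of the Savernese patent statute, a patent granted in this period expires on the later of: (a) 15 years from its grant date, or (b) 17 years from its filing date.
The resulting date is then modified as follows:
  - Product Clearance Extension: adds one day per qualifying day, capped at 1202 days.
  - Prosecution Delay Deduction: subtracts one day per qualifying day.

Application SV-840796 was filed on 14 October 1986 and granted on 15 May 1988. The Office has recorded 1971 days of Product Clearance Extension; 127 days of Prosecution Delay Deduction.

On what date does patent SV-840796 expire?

2006-09-23

(a) grant + 15 years → 15 May 2003.
(b) filing + 17 years → 14 October 2003.
Later of the two: 14 October 2003.
Product Clearance Extension: 1971 days claimed exceeds the 1202-day cap, so +1202 days → 28 January 2007.
Prosecution Delay Deduction: −127 days → 23 September 2006.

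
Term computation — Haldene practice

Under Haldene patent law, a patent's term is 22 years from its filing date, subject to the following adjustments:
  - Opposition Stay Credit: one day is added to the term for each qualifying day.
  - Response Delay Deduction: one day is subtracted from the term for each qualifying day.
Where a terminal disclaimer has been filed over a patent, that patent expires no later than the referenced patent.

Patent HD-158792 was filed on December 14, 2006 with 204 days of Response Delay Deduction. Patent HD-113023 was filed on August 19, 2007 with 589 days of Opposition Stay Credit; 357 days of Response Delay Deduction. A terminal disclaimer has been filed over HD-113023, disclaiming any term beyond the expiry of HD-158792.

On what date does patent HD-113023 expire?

Natural term of HD-113023:
  Base: filing + 22 years → 19 August 2029.
  Opposition Stay Credit: +589 days → 31 March 2031.
  Response Delay Deduction: −357 days → 8 April 2030.
Expiry of referenced patent HD-158792:
  Base: filing + 22 years → 14 December 2028.
  Response Delay Deduction: −204 days → 24 May 2028.
Terminal disclaimer: HD-113023 expires on the earlier of 8 April 2030 and 24 May 2028.

2028-05-24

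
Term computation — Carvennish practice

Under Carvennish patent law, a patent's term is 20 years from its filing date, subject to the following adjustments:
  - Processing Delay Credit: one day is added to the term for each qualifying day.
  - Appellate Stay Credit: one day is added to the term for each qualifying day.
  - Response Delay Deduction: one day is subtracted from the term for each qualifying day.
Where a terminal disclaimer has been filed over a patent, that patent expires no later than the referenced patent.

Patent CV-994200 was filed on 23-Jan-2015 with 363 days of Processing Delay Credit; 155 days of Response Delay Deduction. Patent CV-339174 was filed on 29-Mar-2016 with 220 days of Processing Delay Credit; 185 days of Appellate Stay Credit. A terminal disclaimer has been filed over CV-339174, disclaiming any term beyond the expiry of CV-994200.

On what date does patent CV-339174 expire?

2035-08-19

Natural term of CV-339174:
  Base: filing + 20 years → 29 March 2036.
  Processing Delay Credit: +220 days → 4 November 2036.
  Appellate Stay Credit: +185 days → 8 May 2037.
Expiry of referenced patent CV-994200:
  Base: filing + 20 years → 23 January 2035.
  Processing Delay Credit: +363 days → 21 January 2036.
  Response Delay Deduction: −155 days → 19 August 2035.
Terminal disclaimer: CV-339174 expires on the earlier of 8 May 2037 and 19 August 2035.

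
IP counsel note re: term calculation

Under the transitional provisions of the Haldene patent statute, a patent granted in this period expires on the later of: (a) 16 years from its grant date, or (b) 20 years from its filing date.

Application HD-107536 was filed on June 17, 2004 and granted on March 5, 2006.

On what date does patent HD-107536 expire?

(a) grant + 16 years → 5 March 2022.
(b) filing + 20 years → 17 June 2024.
Later of the two: 17 June 2024.

June 17, 2024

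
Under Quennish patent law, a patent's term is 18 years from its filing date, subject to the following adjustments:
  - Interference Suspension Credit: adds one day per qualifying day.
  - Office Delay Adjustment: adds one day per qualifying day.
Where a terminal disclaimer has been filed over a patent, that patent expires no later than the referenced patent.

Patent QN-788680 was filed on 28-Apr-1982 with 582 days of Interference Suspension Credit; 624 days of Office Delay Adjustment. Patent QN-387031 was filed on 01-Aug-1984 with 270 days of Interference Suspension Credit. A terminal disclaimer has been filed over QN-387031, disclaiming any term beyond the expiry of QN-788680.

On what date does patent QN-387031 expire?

Natural term of QN-387031:
  Base: filing + 18 years → 1 August 2002.
  Interference Suspension Credit: +270 days → 28 April 2003.
Expiry of referenced patent QN-788680:
  Base: filing + 18 years → 28 April 2000.
  Interference Suspension Credit: +582 days → 1 December 2001.
  Office Delay Adjustment: +624 days → 17 August 2003.
Terminal disclaimer: QN-387031 expires on the earlier of 28 April 2003 and 17 August 2003.

2003-04-28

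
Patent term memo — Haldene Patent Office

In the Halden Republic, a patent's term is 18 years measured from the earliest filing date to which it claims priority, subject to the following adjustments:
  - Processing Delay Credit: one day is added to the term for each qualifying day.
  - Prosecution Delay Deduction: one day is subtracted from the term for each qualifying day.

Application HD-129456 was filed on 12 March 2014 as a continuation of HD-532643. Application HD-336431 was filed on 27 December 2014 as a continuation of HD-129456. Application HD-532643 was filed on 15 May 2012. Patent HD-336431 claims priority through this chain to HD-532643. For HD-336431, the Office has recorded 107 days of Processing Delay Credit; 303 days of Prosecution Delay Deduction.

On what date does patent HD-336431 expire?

Earliest priority filing: 15 May 2012.
Base term: 15 May 2012 + 18 years → 15 May 2030.
Processing Delay Credit: +107 days → 30 August 2030.
Prosecution Delay Deduction: −303 days → 31 October 2029.

October 31, 2029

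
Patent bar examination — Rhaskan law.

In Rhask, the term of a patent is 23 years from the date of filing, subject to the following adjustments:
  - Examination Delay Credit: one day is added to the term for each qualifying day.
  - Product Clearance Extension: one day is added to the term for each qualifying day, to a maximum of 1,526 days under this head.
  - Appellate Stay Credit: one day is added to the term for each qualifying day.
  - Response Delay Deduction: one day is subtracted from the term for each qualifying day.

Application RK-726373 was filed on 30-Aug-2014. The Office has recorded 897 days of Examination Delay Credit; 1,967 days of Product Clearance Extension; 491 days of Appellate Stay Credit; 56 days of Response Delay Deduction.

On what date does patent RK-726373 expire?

2045-06-27

Base term: filing date + 23 years → 30 August 2037.
Examination Delay Credit: +897 days → 13 February 2040.
Product Clearance Extension: 1967 days claimed exceeds the 1526-day cap, so +1526 days → 18 April 2044.
Appellate Stay Credit: +491 days → 22 August 2045.
Response Delay Deduction: −56 days → 27 June 2045.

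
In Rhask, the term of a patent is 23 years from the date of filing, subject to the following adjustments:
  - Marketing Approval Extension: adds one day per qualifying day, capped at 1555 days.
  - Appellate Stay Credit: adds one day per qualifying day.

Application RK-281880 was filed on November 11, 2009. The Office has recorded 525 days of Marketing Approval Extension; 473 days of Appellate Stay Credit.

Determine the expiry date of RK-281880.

Base term: filing date + 23 years → 11 November 2032.
Marketing Approval Extension: 525 days (within the 1555-day cap) → +525 days → 20 April 2034.
Appellate Stay Credit: +473 days → 6 August 2035.

August 6, 2035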